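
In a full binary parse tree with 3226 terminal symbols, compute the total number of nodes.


Leaf nodes (terminals): 3226
Internal nodes = n - 1 = 3226 - 1 = 3225
Total = leaves + internal = 3226 + 3225 = 6451

6451


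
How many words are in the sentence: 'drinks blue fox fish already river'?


Counting words by splitting on spaces:
  Word 1: 'drinks'
  Word 2: 'blue'
  Word 3: 'fox'
  Word 4: 'fish'
  Word 5: 'already'
  Word 6: 'river'
Total words: 6

6


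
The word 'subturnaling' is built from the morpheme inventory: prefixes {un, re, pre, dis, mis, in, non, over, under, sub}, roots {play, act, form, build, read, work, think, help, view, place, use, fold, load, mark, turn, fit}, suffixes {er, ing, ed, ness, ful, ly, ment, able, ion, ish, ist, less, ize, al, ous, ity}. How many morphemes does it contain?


Segmenting 'subturnaling' against the inventory:
  'sub' -> prefix (morpheme 1)
  'turn' -> root (morpheme 2)
  'al' -> suffix (morpheme 3)
  'ing' -> suffix (morpheme 4)
Total morphemes: 4

4


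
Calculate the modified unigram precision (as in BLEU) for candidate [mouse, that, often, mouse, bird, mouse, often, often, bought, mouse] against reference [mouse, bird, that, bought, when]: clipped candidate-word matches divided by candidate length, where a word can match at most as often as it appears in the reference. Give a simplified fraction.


Reference word counts: {'bird': 1, 'bought': 1, 'mouse': 1, 'that': 1, 'when': 1}
Checking each candidate word (with clipping):
  'mouse' -> in reference (ref count 1, used 1/1) -> match (matches: 1)
  'that' -> in reference (ref count 1, used 1/1) -> match (matches: 2)
  'often' -> not in reference -> no match (matches: 2)
  'mouse' -> ref count 1 already used up (1/1) -> clipped, no match (matches: 2)
  'bird' -> in reference (ref count 1, used 1/1) -> match (matches: 3)
  'mouse' -> ref count 1 already used up (1/1) -> clipped, no match (matches: 3)
  'often' -> not in reference -> no match (matches: 3)
  'often' -> not in reference -> no match (matches: 3)
  'bought' -> in reference (ref count 1, used 1/1) -> match (matches: 4)
  'mouse' -> ref count 1 already used up (1/1) -> clipped, no match (matches: 4)
Clipped matches: 4, Candidate length: 10
Precision = 4/10 = 2/5

2/5


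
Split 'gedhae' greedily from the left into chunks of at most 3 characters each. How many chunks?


'gedhae' has 6 characters.
Chunking with max size 3:
  Chunk 1: 'ged' (positions 0-2)
  Chunk 2: 'hae' (positions 3-5)
Total chunks: ceil(6 / 3) = 2

2


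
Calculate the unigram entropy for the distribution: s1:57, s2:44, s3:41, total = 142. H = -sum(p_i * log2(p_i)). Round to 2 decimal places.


Computing entropy H = -sum(p_i * log2(p_i)):
  s1: p = 57/142 = 0.4014, -p*log2(p) = 0.5286
  s2: p = 44/142 = 0.3099, -p*log2(p) = 0.5238
  s3: p = 41/142 = 0.2887, -p*log2(p) = 0.5175
H = sum of terms = 1.5699
Rounded to 2 decimals: 1.57

1.57


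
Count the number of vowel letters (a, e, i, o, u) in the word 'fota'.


Scanning each character of 'fota':
  Position 1: 'f' -> consonant (running count: 0)
  Position 2: 'o' -> vowel (running count: 1)
  Position 3: 't' -> consonant (running count: 1)
  Position 4: 'a' -> vowel (running count: 2)
Total vowels: 2

2


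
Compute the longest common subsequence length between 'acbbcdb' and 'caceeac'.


DP table for LCS of 'acbbcdb' and 'caceeac':
       c  a  c  e  e  a  c
    0  0  0  0  0  0  0  0
  a 0  0  1  1  1  1  1  1
  c 0  1  1  2  2  2  2  2
  b 0  1  1  2  2  2  2  2
  b 0  1  1  2  2  2  2  2
  c 0  1  1  2  2  2  2  3
  d 0  1  1  2  2  2  2  3
  b 0  1  1  2  2  2  2  3
LCS: 'acc'
LCS length = 3

3


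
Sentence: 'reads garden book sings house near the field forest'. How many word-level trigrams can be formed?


Word trigrams from [9] words:
  Trigram 1: (reads garden book)
  Trigram 2: (garden book sings)
  Trigram 3: (book sings house)
  Trigram 4: (sings house near)
  Trigram 5: (house near the)
  Trigram 6: (near the field)
  Trigram 7: (the field forest)
Total word trigrams: 9 - 2 = 7

7


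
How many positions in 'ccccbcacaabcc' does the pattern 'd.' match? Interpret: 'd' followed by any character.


Pattern: d. means 'd' followed by any character.
Scanning 'ccccbcacaabcc' position-by-position:
  Pos 0: window 'cc' -> no
  Pos 1: window 'cc' -> no
  Pos 2: window 'cc' -> no
  Pos 3: window 'cb' -> no
  Pos 4: window 'bc' -> no
  Pos 5: window 'ca' -> no
  Pos 6: window 'ac' -> no
  Pos 7: window 'ca' -> no
  Pos 8: window 'aa' -> no
  Pos 9: window 'ab' -> no
  Pos 10: window 'bc' -> no
  Pos 11: window 'cc' -> no
  Pos 12: window 'c' -> no
Total matches: 0

0


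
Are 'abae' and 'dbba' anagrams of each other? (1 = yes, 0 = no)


Sort characters of 'abae': 'aabe'
Sort characters of 'dbba': 'abbd'
Sorted forms differ -> they are NOT anagrams
Result: 0

0


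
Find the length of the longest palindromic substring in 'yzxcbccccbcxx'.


Scanning 'yzxcbccccbcxx' for palindromic substrings.
Substring at positions 2-11: 'xcbccccbcx'.
Check: reverse('xcbccccbcx') = 'xcbccccbcx' -> palindrome confirmed.
Neighbouring characters ('z' / 'x') break symmetry, so it cannot extend further.
No longer palindromic substring exists; longest length = 10

10


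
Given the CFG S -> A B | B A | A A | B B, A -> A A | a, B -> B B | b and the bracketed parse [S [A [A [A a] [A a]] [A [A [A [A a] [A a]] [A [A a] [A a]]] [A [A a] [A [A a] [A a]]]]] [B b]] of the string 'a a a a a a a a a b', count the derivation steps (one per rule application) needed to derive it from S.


Every bracketed nonterminal node [X ...] in the tree is produced by exactly one rule application.
Reading the tree off as a leftmost derivation:
  Step 1: S  =>  A B   (applied S -> A B)
  Step 2: A B  =>  A A B   (applied A -> A A)
  Step 3: A A B  =>  A A A B   (applied A -> A A)
  Step 4: A A A B  =>  a A A B   (applied A -> a)
  Step 5: a A A B  =>  a a A B   (applied A -> a)
  Step 6: a a A B  =>  a a A A B   (applied A -> A A)
  Step 7: a a A A B  =>  a a A A A B   (applied A -> A A)
  Step 8: a a A A A B  =>  a a A A A A B   (applied A -> A A)
  Step 9: a a A A A A B  =>  a a a A A A B   (applied A -> a)
  Step 10: a a a A A A B  =>  a a a a A A B   (applied A -> a)
  Step 11: a a a a A A B  =>  a a a a A A A B   (applied A -> A A)
  Step 12: a a a a A A A B  =>  a a a a a A A B   (applied A -> a)
  Step 13: a a a a a A A B  =>  a a a a a a A B   (applied A -> a)
  Step 14: a a a a a a A B  =>  a a a a a a A A B   (applied A -> A A)
  Step 15: a a a a a a A A B  =>  a a a a a a a A B   (applied A -> a)
  Step 16: a a a a a a a A B  =>  a a a a a a a A A B   (applied A -> A A)
  Step 17: a a a a a a a A A B  =>  a a a a a a a a A B   (applied A -> a)
  Step 18: a a a a a a a a A B  =>  a a a a a a a a a B   (applied A -> a)
  Step 19: a a a a a a a a a B  =>  a a a a a a a a a b   (applied B -> b)
Final yield: a a a a a a a a a b
Total rewrite steps: 19

19


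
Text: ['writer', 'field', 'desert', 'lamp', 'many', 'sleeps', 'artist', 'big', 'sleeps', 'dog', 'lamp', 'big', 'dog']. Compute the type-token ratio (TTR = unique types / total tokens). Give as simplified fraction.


Tokens: 13
Unique types: ('artist', 'big', 'desert', 'dog', 'field', 'lamp', 'many', 'sleeps', 'writer') = 9
TTR = 9/13
Already in lowest terms.

9/13


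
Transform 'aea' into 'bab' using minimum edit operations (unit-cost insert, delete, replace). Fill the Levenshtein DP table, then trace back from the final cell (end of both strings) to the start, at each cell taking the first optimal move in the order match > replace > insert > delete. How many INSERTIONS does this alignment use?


Edit distance = 3. Backtracking from cell (3, 3) with preference match > replace > insert > delete,
then listing the resulting alignment 'aea' -> 'bab' left to right:
  Step 1: replace a->b
  Step 2: replace e->a
  Step 3: replace a->b
Total insertions: 0

0


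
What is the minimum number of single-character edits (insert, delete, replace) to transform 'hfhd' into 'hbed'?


Building DP table for s1='hfhd' (len 4) and s2='hbed' (len 4):
       h  b  e  d
    0  1  2  3  4
  h 1  0  1  2  3
  f 2  1  1  2  3
  h 3  2  2  2  3
  d 4  3  3  3  2
Edit distance = dp[4][4] = 2

2


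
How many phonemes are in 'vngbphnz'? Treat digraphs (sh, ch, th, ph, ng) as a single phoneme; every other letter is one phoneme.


Parsing 'vngbphnz' greedily, digraphs first:
  'v' -> consonant phoneme (phonemes so far: 1)
  'ng' -> digraph (1 consonant phoneme) (phonemes so far: 2)
  'b' -> consonant phoneme (phonemes so far: 3)
  'ph' -> digraph (1 consonant phoneme) (phonemes so far: 4)
  'n' -> consonant phoneme (phonemes so far: 5)
  'z' -> consonant phoneme (phonemes so far: 6)
Total phonemes: 6

6


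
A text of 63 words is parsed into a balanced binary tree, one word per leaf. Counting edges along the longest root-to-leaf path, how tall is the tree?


In a balanced binary tree with n leaves the deepest leaf is ceil(log2(n)) edges below the root.
log2(63) = 5.9773
ceil(5.9773) = 6
height (edges) = 6

6


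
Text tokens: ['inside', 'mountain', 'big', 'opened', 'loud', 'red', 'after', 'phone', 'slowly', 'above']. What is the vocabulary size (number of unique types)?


Listing all tokens and tracking unique types:
  Token 1: 'inside' -> NEW (unique so far: 1)
  Token 2: 'mountain' -> NEW (unique so far: 2)
  Token 3: 'big' -> NEW (unique so far: 3)
  Token 4: 'opened' -> NEW (unique so far: 4)
  Token 5: 'loud' -> NEW (unique so far: 5)
  Token 6: 'red' -> NEW (unique so far: 6)
  Token 7: 'after' -> NEW (unique so far: 7)
  Token 8: 'phone' -> NEW (unique so far: 8)
  Token 9: 'slowly' -> NEW (unique so far: 9)
  Token 10: 'above' -> NEW (unique so far: 10)
Unique types: ('above', 'after', 'big', 'inside', 'loud', 'mountain', 'opened', 'phone', 'red', 'slowly')
Vocabulary size: 10

10


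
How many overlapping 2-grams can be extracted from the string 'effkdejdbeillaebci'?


String 'effkdejdbeillaebci' has length L = 18.
Number of overlapping n-grams = L - n + 1
Substituting: 18 - 2 + 1 = 17

17


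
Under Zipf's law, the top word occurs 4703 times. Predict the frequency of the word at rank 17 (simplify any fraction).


Zipf's law: freq(rank) = f1 / rank
f1 = 4703, rank = 17
freq = 4703 / 17
GCD(4703, 17) = 1
Simplified: 4703/17

4703/17


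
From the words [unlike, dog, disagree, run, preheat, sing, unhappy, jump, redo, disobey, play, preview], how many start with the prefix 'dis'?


Checking each word for prefix 'dis':
  'unlike' -> no (count: 0)
  'dog' -> no (count: 0)
  'disagree' -> YES, starts with 'dis' (count: 1)
  'run' -> no (count: 1)
  'preheat' -> no (count: 1)
  'sing' -> no (count: 1)
  'unhappy' -> no (count: 1)
  'jump' -> no (count: 1)
  'redo' -> no (count: 1)
  'disobey' -> YES, starts with 'dis' (count: 2)
  'play' -> no (count: 2)
  'preview' -> no (count: 2)
Total with prefix 'dis': 2

2


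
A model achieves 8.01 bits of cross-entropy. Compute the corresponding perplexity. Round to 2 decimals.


Perplexity formula: PP = 2^H
H = 8.01
PP = 2^8.01
Decompose: 2^8.01 = 2^8 * 2^0.01
2^8 = 256, 2^0.01 ~ 1.0069556
PP ~ 256 * 1.0069556 = 257.7806336
Rounded to 2 decimals: 257.78

257.78


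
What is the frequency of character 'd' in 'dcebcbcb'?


Scanning 'dcebcbcb' for 'd':
  Position 0: 'd' -> MATCH (count: 1)
Total occurrences of 'd': 1

1


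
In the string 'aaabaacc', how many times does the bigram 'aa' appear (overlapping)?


Scanning 'aaabaacc' for bigram 'aa':
  Position 0: 'aa' -> MATCH
  Position 1: 'aa' -> MATCH
  Position 2: 'ab' -> no
  Position 3: 'ba' -> no
  Position 4: 'aa' -> MATCH
  Position 5: 'ac' -> no
  Position 6: 'cc' -> no
Total matches: 3

3


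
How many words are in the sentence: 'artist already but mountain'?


Counting words by splitting on spaces:
  Word 1: 'artist'
  Word 2: 'already'
  Word 3: 'but'
  Word 4: 'mountain'
Total words: 4

4


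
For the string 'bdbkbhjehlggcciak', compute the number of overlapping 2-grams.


String 'bdbkbhjehlggcciak' has length L = 17.
Number of overlapping n-grams = L - n + 1
Substituting: 17 - 2 + 1 = 16

16


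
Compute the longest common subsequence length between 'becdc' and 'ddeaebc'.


DP table for LCS of 'becdc' and 'ddeaebc':
       d  d  e  a  e  b  c
    0  0  0  0  0  0  0  0
  b 0  0  0  0  0  0  1  1
  e 0  0  0  1  1  1  1  1
  c 0  0  0  1  1  1  1  2
  d 0  1  1  1  1  1  1  2
  c 0  1  1  1  1  1  1  2
LCS: 'bc'
LCS length = 2

2


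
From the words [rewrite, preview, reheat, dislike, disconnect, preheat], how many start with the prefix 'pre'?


Checking each word for prefix 'pre':
  'rewrite' -> no (count: 0)
  'preview' -> YES, starts with 'pre' (count: 1)
  'reheat' -> no (count: 1)
  'dislike' -> no (count: 1)
  'disconnect' -> no (count: 1)
  'preheat' -> YES, starts with 'pre' (count: 2)
Total with prefix 'pre': 2

2


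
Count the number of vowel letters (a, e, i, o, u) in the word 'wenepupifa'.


Scanning each character of 'wenepupifa':
  Position 1: 'w' -> consonant (running count: 0)
  Position 2: 'e' -> vowel (running count: 1)
  Position 3: 'n' -> consonant (running count: 1)
  Position 4: 'e' -> vowel (running count: 2)
  Position 5: 'p' -> consonant (running count: 2)
  Position 6: 'u' -> vowel (running count: 3)
  Position 7: 'p' -> consonant (running count: 3)
  Position 8: 'i' -> vowel (running count: 4)
  Position 9: 'f' -> consonant (running count: 4)
  Position 10: 'a' -> vowel (running count: 5)
Total vowels: 5

5


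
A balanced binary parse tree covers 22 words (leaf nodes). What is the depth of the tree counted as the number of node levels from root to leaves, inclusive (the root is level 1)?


In a balanced binary tree with n leaves the deepest leaf is ceil(log2(n)) edges below the root,
so counting node levels inclusive of root and leaves gives ceil(log2(n)) + 1 levels.
log2(22) = 4.4594
ceil(4.4594) = 5
levels = 5 + 1 = 6

6


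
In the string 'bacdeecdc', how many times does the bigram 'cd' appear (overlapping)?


Scanning 'bacdeecdc' for bigram 'cd':
  Position 0: 'ba' -> no
  Position 1: 'ac' -> no
  Position 2: 'cd' -> MATCH
  Position 3: 'de' -> no
  Position 4: 'ee' -> no
  Position 5: 'ec' -> no
  Position 6: 'cd' -> MATCH
  Position 7: 'dc' -> no
Total matches: 2

2


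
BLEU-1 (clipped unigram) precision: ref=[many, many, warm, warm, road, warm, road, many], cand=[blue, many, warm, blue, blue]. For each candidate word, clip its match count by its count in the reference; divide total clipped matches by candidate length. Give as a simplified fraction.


Reference word counts: {'many': 3, 'road': 2, 'warm': 3}
Checking each candidate word (with clipping):
  'blue' -> not in reference -> no match (matches: 0)
  'many' -> in reference (ref count 3, used 1/3) -> match (matches: 1)
  'warm' -> in reference (ref count 3, used 1/3) -> match (matches: 2)
  'blue' -> not in reference -> no match (matches: 2)
  'blue' -> not in reference -> no match (matches: 2)
Clipped matches: 2, Candidate length: 5
Precision = 2/5

2/5


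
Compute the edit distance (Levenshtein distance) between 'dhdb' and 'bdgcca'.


Building DP table for s1='dhdb' (len 4) and s2='bdgcca' (len 6):
       b  d  g  c  c  a
    0  1  2  3  4  5  6
  d 1  1  1  2  3  4  5
  h 2  2  2  2  3  4  5
  d 3  3  2  3  3  4  5
  b 4  3  3  3  4  4  5
Edit distance = dp[4][6] = 5

5


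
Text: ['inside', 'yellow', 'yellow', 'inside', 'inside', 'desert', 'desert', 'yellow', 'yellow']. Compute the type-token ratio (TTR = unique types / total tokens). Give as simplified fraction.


Tokens: 9
Unique types: ('desert', 'inside', 'yellow') = 3
TTR = 3/9
Simplify: divide both by 3 -> 1/3
TTR = 1/3

1/3


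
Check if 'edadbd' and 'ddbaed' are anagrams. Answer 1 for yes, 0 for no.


Sort characters of 'edadbd': 'abddde'
Sort characters of 'ddbaed': 'abddde'
Sorted forms match -> they ARE anagrams
Result: 1

1


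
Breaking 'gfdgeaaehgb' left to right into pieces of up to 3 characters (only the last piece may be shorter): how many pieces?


'gfdgeaaehgb' has 11 characters.
Chunking with max size 3:
  Chunk 1: 'gfd' (positions 0-2)
  Chunk 2: 'gea' (positions 3-5)
  Chunk 3: 'aeh' (positions 6-8)
  Chunk 4: 'gb' (positions 9-10)
Total chunks: ceil(11 / 3) = 4

4


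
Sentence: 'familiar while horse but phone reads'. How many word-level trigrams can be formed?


Word trigrams from [6] words:
  Trigram 1: (familiar while horse)
  Trigram 2: (while horse but)
  Trigram 3: (horse but phone)
  Trigram 4: (but phone reads)
Total word trigrams: 6 - 2 = 4

4


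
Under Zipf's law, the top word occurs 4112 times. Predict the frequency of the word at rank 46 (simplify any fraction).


Zipf's law: freq(rank) = f1 / rank
f1 = 4112, rank = 46
freq = 4112 / 46
GCD(4112, 46) = 2
Simplified: 2056/23

2056/23


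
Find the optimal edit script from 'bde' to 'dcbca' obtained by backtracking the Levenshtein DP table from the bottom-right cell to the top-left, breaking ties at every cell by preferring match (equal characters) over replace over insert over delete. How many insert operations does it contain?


Edit distance = 4. Backtracking from cell (3, 5) with preference match > replace > insert > delete,
then listing the resulting alignment 'bde' -> 'dcbca' left to right:
  Step 1: insert 'd' [insertion #1]
  Step 2: insert 'c' [insertion #2]
  Step 3: keep 'b'
  Step 4: replace d->c
  Step 5: replace e->a
Total insertions: 2

2


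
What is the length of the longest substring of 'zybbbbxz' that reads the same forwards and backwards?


Scanning 'zybbbbxz' for palindromic substrings.
Substring at positions 2-5: 'bbbb'.
Check: reverse('bbbb') = 'bbbb' -> palindrome confirmed.
Neighbouring characters ('y' / 'x') break symmetry, so it cannot extend further.
No longer palindromic substring exists; longest length = 4

4


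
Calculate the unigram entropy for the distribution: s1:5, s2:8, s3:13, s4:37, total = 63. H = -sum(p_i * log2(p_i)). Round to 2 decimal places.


Computing entropy H = -sum(p_i * log2(p_i)):
  s1: p = 5/63 = 0.0794, -p*log2(p) = 0.2901
  s2: p = 8/63 = 0.1270, -p*log2(p) = 0.3781
  s3: p = 13/63 = 0.2063, -p*log2(p) = 0.4698
  s4: p = 37/63 = 0.5873, -p*log2(p) = 0.4509
H = sum of terms = 1.5889
Rounded to 2 decimals: 1.59

1.59


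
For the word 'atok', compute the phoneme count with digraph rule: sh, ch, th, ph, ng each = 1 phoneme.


Parsing 'atok' greedily, digraphs first:
  'a' -> vowel phoneme (phonemes so far: 1)
  't' -> consonant phoneme (phonemes so far: 2)
  'o' -> vowel phoneme (phonemes so far: 3)
  'k' -> consonant phoneme (phonemes so far: 4)
Total phonemes: 4

4


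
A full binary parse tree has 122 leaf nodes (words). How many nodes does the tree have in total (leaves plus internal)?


Leaf nodes (terminals): 122
Internal nodes = n - 1 = 122 - 1 = 121
Total = leaves + internal = 122 + 121 = 243

243


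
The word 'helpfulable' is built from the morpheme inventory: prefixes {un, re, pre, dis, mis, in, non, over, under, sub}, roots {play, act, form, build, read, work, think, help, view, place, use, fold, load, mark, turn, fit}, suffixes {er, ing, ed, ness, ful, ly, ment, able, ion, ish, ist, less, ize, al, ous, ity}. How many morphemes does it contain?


Segmenting 'helpfulable' against the inventory:
  'help' -> root (morpheme 1)
  'ful' -> suffix (morpheme 2)
  'able' -> suffix (morpheme 3)
Total morphemes: 3

3


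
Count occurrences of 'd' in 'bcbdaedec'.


Scanning 'bcbdaedec' for 'd':
  Position 3: 'd' -> MATCH (count: 1)
  Position 6: 'd' -> MATCH (count: 2)
Total occurrences of 'd': 2

2


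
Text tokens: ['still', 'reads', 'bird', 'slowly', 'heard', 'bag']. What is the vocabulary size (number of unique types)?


Listing all tokens and tracking unique types:
  Token 1: 'still' -> NEW (unique so far: 1)
  Token 2: 'reads' -> NEW (unique so far: 2)
  Token 3: 'bird' -> NEW (unique so far: 3)
  Token 4: 'slowly' -> NEW (unique so far: 4)
  Token 5: 'heard' -> NEW (unique so far: 5)
  Token 6: 'bag' -> NEW (unique so far: 6)
Unique types: ('bag', 'bird', 'heard', 'reads', 'slowly', 'still')
Vocabulary size: 6

6


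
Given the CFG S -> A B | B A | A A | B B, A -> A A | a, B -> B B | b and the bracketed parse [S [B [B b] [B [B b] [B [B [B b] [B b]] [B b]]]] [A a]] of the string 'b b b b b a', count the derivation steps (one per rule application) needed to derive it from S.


Every bracketed nonterminal node [X ...] in the tree is produced by exactly one rule application.
Reading the tree off as a leftmost derivation:
  Step 1: S  =>  B A   (applied S -> B A)
  Step 2: B A  =>  B B A   (applied B -> B B)
  Step 3: B B A  =>  b B A   (applied B -> b)
  Step 4: b B A  =>  b B B A   (applied B -> B B)
  Step 5: b B B A  =>  b b B A   (applied B -> b)
  Step 6: b b B A  =>  b b B B A   (applied B -> B B)
  Step 7: b b B B A  =>  b b B B B A   (applied B -> B B)
  Step 8: b b B B B A  =>  b b b B B A   (applied B -> b)
  Step 9: b b b B B A  =>  b b b b B A   (applied B -> b)
  Step 10: b b b b B A  =>  b b b b b A   (applied B -> b)
  Step 11: b b b b b A  =>  b b b b b a   (applied A -> a)
Final yield: b b b b b a
Total rewrite steps: 11

11


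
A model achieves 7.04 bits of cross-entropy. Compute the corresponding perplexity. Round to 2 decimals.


Perplexity formula: PP = 2^H
H = 7.04
PP = 2^7.04
Decompose: 2^7.04 = 2^7 * 2^0.04
2^7 = 128, 2^0.04 ~ 1.0281138
PP ~ 128 * 1.0281138 = 131.5985664
Rounded to 2 decimals: 131.60

131.60


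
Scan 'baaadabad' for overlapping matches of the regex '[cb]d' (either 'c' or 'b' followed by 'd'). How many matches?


Pattern: [cb]d means either 'c' or 'b' followed by 'd'.
Scanning 'baaadabad' position-by-position:
  Pos 0: window 'ba' -> no
  Pos 1: window 'aa' -> no
  Pos 2: window 'aa' -> no
  Pos 3: window 'ad' -> no
  Pos 4: window 'da' -> no
  Pos 5: window 'ab' -> no
  Pos 6: window 'ba' -> no
  Pos 7: window 'ad' -> no
  Pos 8: window 'd' -> no
Total matches: 0

0


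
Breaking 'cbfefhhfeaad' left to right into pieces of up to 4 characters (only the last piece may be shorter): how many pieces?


'cbfefhhfeaad' has 12 characters.
Chunking with max size 4:
  Chunk 1: 'cbfe' (positions 0-3)
  Chunk 2: 'fhhf' (positions 4-7)
  Chunk 3: 'eaad' (positions 8-11)
Total chunks: ceil(12 / 4) = 3

3


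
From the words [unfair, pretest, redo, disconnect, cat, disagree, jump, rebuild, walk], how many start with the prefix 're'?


Checking each word for prefix 're':
  'unfair' -> no (count: 0)
  'pretest' -> no (count: 0)
  'redo' -> YES, starts with 're' (count: 1)
  'disconnect' -> no (count: 1)
  'cat' -> no (count: 1)
  'disagree' -> no (count: 1)
  'jump' -> no (count: 1)
  'rebuild' -> YES, starts with 're' (count: 2)
  'walk' -> no (count: 2)
Total with prefix 're': 2

2


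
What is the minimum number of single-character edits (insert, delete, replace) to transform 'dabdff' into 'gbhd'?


Building DP table for s1='dabdff' (len 6) and s2='gbhd' (len 4):
       g  b  h  d
    0  1  2  3  4
  d 1  1  2  3  3
  a 2  2  2  3  4
  b 3  3  2  3  4
  d 4  4  3  3  3
  f 5  5  4  4  4
  f 6  6  5  5  5
Edit distance = dp[6][4] = 5

5


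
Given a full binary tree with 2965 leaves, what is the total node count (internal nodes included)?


Leaf nodes (terminals): 2965
Internal nodes = n - 1 = 2965 - 1 = 2964
Total = leaves + internal = 2965 + 2964 = 5929

5929


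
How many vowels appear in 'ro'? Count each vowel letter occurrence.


Scanning each character of 'ro':
  Position 1: 'r' -> consonant (running count: 0)
  Position 2: 'o' -> vowel (running count: 1)
Total vowels: 1

1


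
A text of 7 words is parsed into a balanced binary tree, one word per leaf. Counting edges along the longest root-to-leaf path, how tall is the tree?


In a balanced binary tree with n leaves the deepest leaf is ceil(log2(n)) edges below the root.
log2(7) = 2.8074
ceil(2.8074) = 3
height (edges) = 3

3


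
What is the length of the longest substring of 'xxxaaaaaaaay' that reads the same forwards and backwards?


Scanning 'xxxaaaaaaaay' for palindromic substrings.
Substring at positions 3-10: 'aaaaaaaa'.
Check: reverse('aaaaaaaa') = 'aaaaaaaa' -> palindrome confirmed.
Neighbouring characters ('x' / 'y') break symmetry, so it cannot extend further.
No longer palindromic substring exists; longest length = 8

8


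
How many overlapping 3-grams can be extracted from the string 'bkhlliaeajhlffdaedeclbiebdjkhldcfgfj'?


String 'bkhlliaeajhlffdaedeclbiebdjkhldcfgfj' has length L = 36.
Number of overlapping n-grams = L - n + 1
Substituting: 36 - 3 + 1 = 34

34


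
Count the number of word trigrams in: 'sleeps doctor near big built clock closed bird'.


Word trigrams from [8] words:
  Trigram 1: (sleeps doctor near)
  Trigram 2: (doctor near big)
  Trigram 3: (near big built)
  Trigram 4: (big built clock)
  Trigram 5: (built clock closed)
  Trigram 6: (clock closed bird)
Total word trigrams: 8 - 2 = 6

6


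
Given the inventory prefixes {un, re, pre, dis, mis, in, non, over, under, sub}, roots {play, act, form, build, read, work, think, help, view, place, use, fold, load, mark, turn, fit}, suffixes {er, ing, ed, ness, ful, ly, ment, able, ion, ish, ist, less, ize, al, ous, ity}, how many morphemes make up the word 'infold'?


Segmenting 'infold' against the inventory:
  'in' -> prefix (morpheme 1)
  'fold' -> root (morpheme 2)
Total morphemes: 2

2


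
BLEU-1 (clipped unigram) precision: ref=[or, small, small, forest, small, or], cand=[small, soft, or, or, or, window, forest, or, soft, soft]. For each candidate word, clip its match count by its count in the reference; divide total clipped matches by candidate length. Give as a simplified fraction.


Reference word counts: {'forest': 1, 'or': 2, 'small': 3}
Checking each candidate word (with clipping):
  'small' -> in reference (ref count 3, used 1/3) -> match (matches: 1)
  'soft' -> not in reference -> no match (matches: 1)
  'or' -> in reference (ref count 2, used 1/2) -> match (matches: 2)
  'or' -> in reference (ref count 2, used 2/2) -> match (matches: 3)
  'or' -> ref count 2 already used up (2/2) -> clipped, no match (matches: 3)
  'window' -> not in reference -> no match (matches: 3)
  'forest' -> in reference (ref count 1, used 1/1) -> match (matches: 4)
  'or' -> ref count 2 already used up (2/2) -> clipped, no match (matches: 4)
  'soft' -> not in reference -> no match (matches: 4)
  'soft' -> not in reference -> no match (matches: 4)
Clipped matches: 4, Candidate length: 10
Precision = 4/10 = 2/5

2/5


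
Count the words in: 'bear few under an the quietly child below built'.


Counting words by splitting on spaces:
  Word 1: 'bear'
  Word 2: 'few'
  Word 3: 'under'
  Word 4: 'an'
  Word 5: 'the'
  Word 6: 'quietly'
  Word 7: 'child'
  Word 8: 'below'
  Word 9: 'built'
Total words: 9

9


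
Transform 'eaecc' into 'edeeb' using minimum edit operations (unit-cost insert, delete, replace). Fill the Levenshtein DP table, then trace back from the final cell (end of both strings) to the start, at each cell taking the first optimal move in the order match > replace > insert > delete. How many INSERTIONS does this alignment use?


Edit distance = 3. Backtracking from cell (5, 5) with preference match > replace > insert > delete,
then listing the resulting alignment 'eaecc' -> 'edeeb' left to right:
  Step 1: keep 'e'
  Step 2: replace a->d
  Step 3: keep 'e'
  Step 4: replace c->e
  Step 5: replace c->b
Total insertions: 0

0


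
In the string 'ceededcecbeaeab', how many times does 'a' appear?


Scanning 'ceededcecbeaeab' for 'a':
  Position 11: 'a' -> MATCH (count: 1)
  Position 13: 'a' -> MATCH (count: 2)
Total occurrences of 'a': 2

2


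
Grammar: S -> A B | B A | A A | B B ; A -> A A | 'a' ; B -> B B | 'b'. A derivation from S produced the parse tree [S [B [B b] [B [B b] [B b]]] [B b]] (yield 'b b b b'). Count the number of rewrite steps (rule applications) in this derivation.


Every bracketed nonterminal node [X ...] in the tree is produced by exactly one rule application.
Reading the tree off as a leftmost derivation:
  Step 1: S  =>  B B   (applied S -> B B)
  Step 2: B B  =>  B B B   (applied B -> B B)
  Step 3: B B B  =>  b B B   (applied B -> b)
  Step 4: b B B  =>  b B B B   (applied B -> B B)
  Step 5: b B B B  =>  b b B B   (applied B -> b)
  Step 6: b b B B  =>  b b b B   (applied B -> b)
  Step 7: b b b B  =>  b b b b   (applied B -> b)
Final yield: b b b b
Total rewrite steps: 7

7


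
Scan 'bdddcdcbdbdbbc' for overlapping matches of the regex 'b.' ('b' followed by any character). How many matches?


Pattern: b. means 'b' followed by any character.
Scanning 'bdddcdcbdbdbbc' position-by-position:
  Pos 0: window 'bd' -> MATCH
  Pos 1: window 'dd' -> no
  Pos 2: window 'dd' -> no
  Pos 3: window 'dc' -> no
  Pos 4: window 'cd' -> no
  Pos 5: window 'dc' -> no
  Pos 6: window 'cb' -> no
  Pos 7: window 'bd' -> MATCH
  Pos 8: window 'db' -> no
  Pos 9: window 'bd' -> MATCH
  Pos 10: window 'db' -> no
  Pos 11: window 'bb' -> MATCH
  Pos 12: window 'bc' -> MATCH
  Pos 13: window 'c' -> no
Total matches: 5

5


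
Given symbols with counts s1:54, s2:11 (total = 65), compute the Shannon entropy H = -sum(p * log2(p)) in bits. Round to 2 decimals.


Computing entropy H = -sum(p_i * log2(p_i)):
  s1: p = 54/65 = 0.8308, -p*log2(p) = 0.2222
  s2: p = 11/65 = 0.1692, -p*log2(p) = 0.4337
H = sum of terms = 0.6559
Rounded to 2 decimals: 0.66

0.66


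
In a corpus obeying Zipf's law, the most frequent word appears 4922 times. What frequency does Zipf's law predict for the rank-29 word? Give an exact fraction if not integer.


Zipf's law: freq(rank) = f1 / rank
f1 = 4922, rank = 29
freq = 4922 / 29
GCD(4922, 29) = 1
Simplified: 4922/29

4922/29


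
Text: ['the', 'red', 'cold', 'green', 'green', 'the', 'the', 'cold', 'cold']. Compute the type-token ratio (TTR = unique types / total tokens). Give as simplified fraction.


Tokens: 9
Unique types: ('cold', 'green', 'red', 'the') = 4
TTR = 4/9
Already in lowest terms.

4/9


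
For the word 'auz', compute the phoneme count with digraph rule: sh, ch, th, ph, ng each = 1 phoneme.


Parsing 'auz' greedily, digraphs first:
  'a' -> vowel phoneme (phonemes so far: 1)
  'u' -> vowel phoneme (phonemes so far: 2)
  'z' -> consonant phoneme (phonemes so far: 3)
Total phonemes: 3

3


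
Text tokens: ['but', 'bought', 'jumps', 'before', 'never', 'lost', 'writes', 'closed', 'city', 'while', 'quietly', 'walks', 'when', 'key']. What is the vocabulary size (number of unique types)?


Listing all tokens and tracking unique types:
  Token 1: 'but' -> NEW (unique so far: 1)
  Token 2: 'bought' -> NEW (unique so far: 2)
  Token 3: 'jumps' -> NEW (unique so far: 3)
  Token 4: 'before' -> NEW (unique so far: 4)
  Token 5: 'never' -> NEW (unique so far: 5)
  Token 6: 'lost' -> NEW (unique so far: 6)
  Token 7: 'writes' -> NEW (unique so far: 7)
  Token 8: 'closed' -> NEW (unique so far: 8)
  Token 9: 'city' -> NEW (unique so far: 9)
  Token 10: 'while' -> NEW (unique so far: 10)
  Token 11: 'quietly' -> NEW (unique so far: 11)
  Token 12: 'walks' -> NEW (unique so far: 12)
  Token 13: 'when' -> NEW (unique so far: 13)
  Token 14: 'key' -> NEW (unique so far: 14)
Unique types: ('before', 'bought', 'but', 'city', 'closed', 'jumps', 'key', 'lost', 'never', 'quietly', 'walks', 'when', 'while', 'writes')
Vocabulary size: 14

14


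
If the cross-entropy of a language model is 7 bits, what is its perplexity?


Perplexity formula: PP = 2^H
H = 7
PP = 2^7
Steps: 2^1 = 2, 2^2 = 4, 2^3 = 8, 2^4 = 16, 2^5 = 32, 2^6 = 64, 2^7 = 128
PP = 128

128


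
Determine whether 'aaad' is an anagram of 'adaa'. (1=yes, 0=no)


Sort characters of 'aaad': 'aaad'
Sort characters of 'adaa': 'aaad'
Sorted forms match -> they ARE anagrams
Result: 1

1


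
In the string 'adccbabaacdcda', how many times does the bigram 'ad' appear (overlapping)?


Scanning 'adccbabaacdcda' for bigram 'ad':
  Position 0: 'ad' -> MATCH
  Position 1: 'dc' -> no
  Position 2: 'cc' -> no
  Position 3: 'cb' -> no
  Position 4: 'ba' -> no
  Position 5: 'ab' -> no
  Position 6: 'ba' -> no
  Position 7: 'aa' -> no
  Position 8: 'ac' -> no
  Position 9: 'cd' -> no
  Position 10: 'dc' -> no
  Position 11: 'cd' -> no
  Position 12: 'da' -> no
Total matches: 1

1


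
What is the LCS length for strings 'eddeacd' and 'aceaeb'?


DP table for LCS of 'eddeacd' and 'aceaeb':
       a  c  e  a  e  b
    0  0  0  0  0  0  0
  e 0  0  0  1  1  1  1
  d 0  0  0  1  1  1  1
  d 0  0  0  1  1  1  1
  e 0  0  0  1  1  2  2
  a 0  1  1  1  2  2  2
  c 0  1  2  2  2  2  2
  d 0  1  2  2  2  2  2
LCS: 'ee'
LCS length = 2

2


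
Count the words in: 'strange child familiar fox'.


Counting words by splitting on spaces:
  Word 1: 'strange'
  Word 2: 'child'
  Word 3: 'familiar'
  Word 4: 'fox'
Total words: 4

4


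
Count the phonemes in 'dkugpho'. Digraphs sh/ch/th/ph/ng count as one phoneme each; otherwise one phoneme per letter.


Parsing 'dkugpho' greedily, digraphs first:
  'd' -> consonant phoneme (phonemes so far: 1)
  'k' -> consonant phoneme (phonemes so far: 2)
  'u' -> vowel phoneme (phonemes so far: 3)
  'g' -> consonant phoneme (phonemes so far: 4)
  'ph' -> digraph (1 consonant phoneme) (phonemes so far: 5)
  'o' -> vowel phoneme (phonemes so far: 6)
Total phonemes: 6

6


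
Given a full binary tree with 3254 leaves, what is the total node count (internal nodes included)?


Leaf nodes (terminals): 3254
Internal nodes = n - 1 = 3254 - 1 = 3253
Total = leaves + internal = 3254 + 3253 = 6507

6507


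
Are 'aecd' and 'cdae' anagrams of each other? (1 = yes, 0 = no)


Sort characters of 'aecd': 'acde'
Sort characters of 'cdae': 'acde'
Sorted forms match -> they ARE anagrams
Result: 1

1


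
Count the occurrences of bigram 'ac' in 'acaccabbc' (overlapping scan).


Scanning 'acaccabbc' for bigram 'ac':
  Position 0: 'ac' -> MATCH
  Position 1: 'ca' -> no
  Position 2: 'ac' -> MATCH
  Position 3: 'cc' -> no
  Position 4: 'ca' -> no
  Position 5: 'ab' -> no
  Position 6: 'bb' -> no
  Position 7: 'bc' -> no
Total matches: 2

2


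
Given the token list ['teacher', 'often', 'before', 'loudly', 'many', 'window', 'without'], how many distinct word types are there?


Listing all tokens and tracking unique types:
  Token 1: 'teacher' -> NEW (unique so far: 1)
  Token 2: 'often' -> NEW (unique so far: 2)
  Token 3: 'before' -> NEW (unique so far: 3)
  Token 4: 'loudly' -> NEW (unique so far: 4)
  Token 5: 'many' -> NEW (unique so far: 5)
  Token 6: 'window' -> NEW (unique so far: 6)
  Token 7: 'without' -> NEW (unique so far: 7)
Unique types: ('before', 'loudly', 'many', 'often', 'teacher', 'window', 'without')
Vocabulary size: 7

7


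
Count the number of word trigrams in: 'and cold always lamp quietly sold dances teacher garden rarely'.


Word trigrams from [10] words:
  Trigram 1: (and cold always)
  Trigram 2: (cold always lamp)
  Trigram 3: (always lamp quietly)
  Trigram 4: (lamp quietly sold)
  Trigram 5: (quietly sold dances)
  Trigram 6: (sold dances teacher)
  Trigram 7: (dances teacher garden)
  Trigram 8: (teacher garden rarely)
Total word trigrams: 10 - 2 = 8

8


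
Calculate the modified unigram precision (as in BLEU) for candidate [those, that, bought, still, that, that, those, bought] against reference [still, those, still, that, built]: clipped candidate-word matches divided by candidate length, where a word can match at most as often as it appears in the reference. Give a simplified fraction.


Reference word counts: {'built': 1, 'still': 2, 'that': 1, 'those': 1}
Checking each candidate word (with clipping):
  'those' -> in reference (ref count 1, used 1/1) -> match (matches: 1)
  'that' -> in reference (ref count 1, used 1/1) -> match (matches: 2)
  'bought' -> not in reference -> no match (matches: 2)
  'still' -> in reference (ref count 2, used 1/2) -> match (matches: 3)
  'that' -> ref count 1 already used up (1/1) -> clipped, no match (matches: 3)
  'that' -> ref count 1 already used up (1/1) -> clipped, no match (matches: 3)
  'those' -> ref count 1 already used up (1/1) -> clipped, no match (matches: 3)
  'bought' -> not in reference -> no match (matches: 3)
Clipped matches: 3, Candidate length: 8
Precision = 3/8

3/8


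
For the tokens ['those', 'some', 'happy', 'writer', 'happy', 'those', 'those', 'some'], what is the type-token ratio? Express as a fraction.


Tokens: 8
Unique types: ('happy', 'some', 'those', 'writer') = 4
TTR = 4/8
Simplify: divide both by 4 -> 1/2
TTR = 1/2

1/2


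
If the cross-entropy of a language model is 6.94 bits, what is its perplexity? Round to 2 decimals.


Perplexity formula: PP = 2^H
H = 6.94
PP = 2^6.94
Decompose: 2^6.94 = 2^6 * 2^0.94
2^6 = 64, 2^0.94 ~ 1.9185282
PP ~ 64 * 1.9185282 = 122.7858048
Rounded to 2 decimals: 122.79

122.79


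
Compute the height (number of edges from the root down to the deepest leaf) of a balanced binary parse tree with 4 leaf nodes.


In a balanced binary tree with n leaves the deepest leaf is ceil(log2(n)) edges below the root.
log2(4) = 2.0000
ceil(2.0000) = 2
height (edges) = 2

2


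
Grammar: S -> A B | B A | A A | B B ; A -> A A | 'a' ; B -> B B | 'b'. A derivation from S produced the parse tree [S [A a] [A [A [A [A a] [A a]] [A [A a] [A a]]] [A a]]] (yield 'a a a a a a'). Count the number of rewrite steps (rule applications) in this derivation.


Every bracketed nonterminal node [X ...] in the tree is produced by exactly one rule application.
Reading the tree off as a leftmost derivation:
  Step 1: S  =>  A A   (applied S -> A A)
  Step 2: A A  =>  a A   (applied A -> a)
  Step 3: a A  =>  a A A   (applied A -> A A)
  Step 4: a A A  =>  a A A A   (applied A -> A A)
  Step 5: a A A A  =>  a A A A A   (applied A -> A A)
  Step 6: a A A A A  =>  a a A A A   (applied A -> a)
  Step 7: a a A A A  =>  a a a A A   (applied A -> a)
  Step 8: a a a A A  =>  a a a A A A   (applied A -> A A)
  Step 9: a a a A A A  =>  a a a a A A   (applied A -> a)
  Step 10: a a a a A A  =>  a a a a a A   (applied A -> a)
  Step 11: a a a a a A  =>  a a a a a a   (applied A -> a)
Final yield: a a a a a a
Total rewrite steps: 11

11


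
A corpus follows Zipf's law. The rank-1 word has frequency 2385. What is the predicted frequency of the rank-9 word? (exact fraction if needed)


Zipf's law: freq(rank) = f1 / rank
f1 = 2385, rank = 9
freq = 2385 / 9
= 265

265


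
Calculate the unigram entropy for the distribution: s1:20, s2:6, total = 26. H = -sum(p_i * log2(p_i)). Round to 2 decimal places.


Computing entropy H = -sum(p_i * log2(p_i)):
  s1: p = 20/26 = 0.7692, -p*log2(p) = 0.2912
  s2: p = 6/26 = 0.2308, -p*log2(p) = 0.4882
H = sum of terms = 0.7794
Rounded to 2 decimals: 0.78

0.78


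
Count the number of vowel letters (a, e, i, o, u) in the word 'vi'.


Scanning each character of 'vi':
  Position 1: 'v' -> consonant (running count: 0)
  Position 2: 'i' -> vowel (running count: 1)
Total vowels: 1

1


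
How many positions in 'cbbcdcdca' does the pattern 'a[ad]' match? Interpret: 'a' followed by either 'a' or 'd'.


Pattern: a[ad] means 'a' followed by either 'a' or 'd'.
Scanning 'cbbcdcdca' position-by-position:
  Pos 0: window 'cb' -> no
  Pos 1: window 'bb' -> no
  Pos 2: window 'bc' -> no
  Pos 3: window 'cd' -> no
  Pos 4: window 'dc' -> no
  Pos 5: window 'cd' -> no
  Pos 6: window 'dc' -> no
  Pos 7: window 'ca' -> no
  Pos 8: window 'a' -> no
Total matches: 0

0


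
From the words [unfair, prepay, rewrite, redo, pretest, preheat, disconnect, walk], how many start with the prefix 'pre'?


Checking each word for prefix 'pre':
  'unfair' -> no (count: 0)
  'prepay' -> YES, starts with 'pre' (count: 1)
  'rewrite' -> no (count: 1)
  'redo' -> no (count: 1)
  'pretest' -> YES, starts with 'pre' (count: 2)
  'preheat' -> YES, starts with 'pre' (count: 3)
  'disconnect' -> no (count: 3)
  'walk' -> no (count: 3)
Total with prefix 'pre': 3

3


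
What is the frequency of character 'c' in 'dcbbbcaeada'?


Scanning 'dcbbbcaeada' for 'c':
  Position 1: 'c' -> MATCH (count: 1)
  Position 5: 'c' -> MATCH (count: 2)
Total occurrences of 'c': 2

2
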